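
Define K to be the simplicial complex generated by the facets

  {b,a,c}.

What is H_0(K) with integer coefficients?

H_0 = Z.

Take the total order a < b < c on the vertex set. Then K (dimension 2) consists of the simplices:

  0-simplices (3): a, b, c
  1-simplices (3): ab, ac, bc
  2-simplices (1): abc

Hence C_0 ≅ Z^3, C_1 ≅ Z^3, C_2 ≅ Z^1.

Boundary ∂_1: C_1 → C_0 maps an edge to its endpoints' difference, ∂[p,q] = q − p. For instance
  ∂ac = c − a.
As a 3×3 matrix over Z this has rank 2, with invariant factors (1,1).

Boundary ∂_2: C_2 → C_1 acts by ∂[p,q,r] = [q,r] − [p,r] + [p,q]. For instance
  ∂abc = bc − ac + ab.
As a 3×1 matrix over Z this has rank 1, with invariant factors (1).

Reading off H_k = ker ∂_k / im ∂_{k+1}:

  H_0: rank C_0 − rank ∂_1 = 3 − 2 = 1, and the invariant factors of ∂_1 are all 1, so H_0 = Z.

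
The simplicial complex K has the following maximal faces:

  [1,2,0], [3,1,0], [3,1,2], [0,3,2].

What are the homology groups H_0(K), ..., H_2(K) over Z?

Fix the vertex order 0 < 1 < 2 < 3 and write every simplex with vertices in increasing order. Then dim K = 2 and the simplices of K are:

  0-simplices (4): [0], [1], [2], [3]
  1-simplices (6): [0,1], [0,2], [0,3], [1,2], [1,3], [2,3]
  2-simplices (4): [0,1,2], [0,1,3], [0,2,3], [1,2,3]

giving chain groups C_0 ≅ Z^4, C_1 ≅ Z^6, C_2 ≅ Z^4.

Boundary ∂_1: C_1 → C_0 sends each edge [p,q] (with p < q) to q − p. For instance
  ∂[0,1] = [1] − [0].
The 4×6 boundary matrix has rank 3 and Smith normal form diag(1,1,1).

Boundary ∂_2: C_2 → C_1 sends each 2-simplex [p,q,r] to [q,r] − [p,r] + [p,q]. For instance
  ∂[1,2,3] = [2,3] − [1,3] + [1,2],
  ∂[0,1,3] = [1,3] − [0,3] + [0,1].
This gives a 6×4 integer matrix of rank 3; reducing to Smith normal form yields diagonal entries (1,1,1).

From H_k ≅ ker(∂_k) / im(∂_{k+1}) we obtain:

  H_0: rank C_0 − rank ∂_1 = 4 − 3 = 1, and the invariant factors of ∂_1 are all 1, so H_0 = Z.
  H_1: rank ker ∂_1 − rank ∂_2 = (6 − 3) − 3 = 0, and the invariant factors of ∂_2 are all 1, so H_1 = 0.
  H_2: rank ker ∂_2 − rank ∂_3 = (4 − 3) − 0 = 1, and there is no ∂_3, so H_2 = Z.

H_0 ≅ Z,  H_1 = 0,  H_2 ≅ Z.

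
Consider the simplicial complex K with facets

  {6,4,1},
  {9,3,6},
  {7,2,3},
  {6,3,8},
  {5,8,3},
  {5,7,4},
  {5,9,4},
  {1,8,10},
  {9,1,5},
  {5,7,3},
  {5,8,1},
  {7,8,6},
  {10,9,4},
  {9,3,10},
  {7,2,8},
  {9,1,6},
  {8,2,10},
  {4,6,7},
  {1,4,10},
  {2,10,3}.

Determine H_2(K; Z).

K has 10 vertices, 30 edges, 20 triangles.
rank ∂_2 = 20, rank ∂_3 = 0 ⇒ b_2 = 20 − 20 − 0 = 0. So H_2 ≅ 0.

H_2 ≅ 0.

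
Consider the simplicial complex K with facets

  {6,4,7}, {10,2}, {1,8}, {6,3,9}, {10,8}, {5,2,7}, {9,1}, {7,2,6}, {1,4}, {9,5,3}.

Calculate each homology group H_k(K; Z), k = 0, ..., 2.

H_0 ≅ Z,  H_1 ≅ Z^3,  H_2 = 0.

We work with the vertex ordering 1 < 2 < 3 < 4 < 5 < 6 < 7 < 8 < 9 < 10. The simplices of K, each written with vertices in increasing order, are:

  0-simplices (10): [1], [2], [3], [4], [5], [6], [7], [8], [9], [10]
  1-simplices (17): [1,4], [1,8], [1,9], [2,5], [2,6], [2,7], [2,10], [3,5], [3,6], [3,9], [4,6], [4,7], [5,7], [5,9], [6,7], [6,9], [8,10]
  2-simplices (5): [2,5,7], [2,6,7], [3,5,9], [3,6,9], [4,6,7]

Hence C_0 ≅ Z^10, C_1 ≅ Z^17, C_2 ≅ Z^5.

∂_1: C_1 → C_0 sends each edge [p,q] (with p < q) to q − p.
The resulting 10×17 matrix has rank 9, and its Smith normal form has invariant factors (1,1,1,1,1,1,1,1,1).

The boundary map ∂_2: C_2 → C_1 maps a triangle to the signed sum of its edges. For instance
  ∂[2,6,7] = [6,7] − [2,7] + [2,6],
  ∂[2,5,7] = [5,7] − [2,7] + [2,5].
The 17×5 boundary matrix has rank 5 and Smith normal form diag(1,1,1,1,1).

Now H_k = ker ∂_k / im ∂_{k+1}, so:

  H_0: rank C_0 − rank ∂_1 = 10 − 9 = 1, and the invariant factors of ∂_1 are all 1, so H_0 ≅ Z.
  H_1: rank ker ∂_1 − rank ∂_2 = (17 − 9) − 5 = 3, and the invariant factors of ∂_2 are all 1, so H_1 ≅ Z^3.
  H_2: rank ker ∂_2 − rank ∂_3 = (5 − 5) − 0 = 0, and there is no ∂_3, so H_2 ≅ 0.

As a check, the Euler characteristic is 10 − 17 + 5 = -2, which agrees with 1 − 3 + 0 = -2.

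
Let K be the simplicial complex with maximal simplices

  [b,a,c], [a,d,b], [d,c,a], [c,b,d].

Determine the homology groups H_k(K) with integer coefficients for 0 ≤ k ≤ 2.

Take the total order a < b < c < d on the vertex set. Then K (dimension 2) consists of the simplices:

  0-simplices (4): a, b, c, d
  1-simplices (6): ab, ac, ad, bc, bd, cd
  2-simplices (4): abc, abd, acd, bcd

so the chain groups are C_0 ≅ Z^4, C_1 ≅ Z^6, C_2 ≅ Z^4.

The boundary map ∂_1: C_1 → C_0 maps an edge to its endpoints' difference, ∂[p,q] = q − p. For instance
  ∂ad = d − a.
The resulting 4×6 matrix has rank 3, and its Smith normal form has invariant factors (1,1,1).

∂_2: C_2 → C_1 sends each 2-simplex [p,q,r] to [q,r] − [p,r] + [p,q]. For instance
  ∂abd = bd − ad + ab,
  ∂bcd = cd − bd + bc.
The resulting 6×4 matrix has rank 3, and its Smith normal form has invariant factors (1,1,1).

Computing H_k = (kernel of ∂_k) / (image of ∂_{k+1}):

  H_0: rank C_0 − rank ∂_1 = 4 − 3 = 1, and the invariant factors of ∂_1 are all 1, so H_0 = Z.
  H_1: rank ker ∂_1 − rank ∂_2 = (6 − 3) − 3 = 0, and the invariant factors of ∂_2 are all 1, so H_1 = 0.
  H_2: rank ker ∂_2 − rank ∂_3 = (4 − 3) − 0 = 1, and there is no ∂_3, so H_2 = Z.

H_0 ≅ Z,  H_1 = 0,  H_2 ≅ Z.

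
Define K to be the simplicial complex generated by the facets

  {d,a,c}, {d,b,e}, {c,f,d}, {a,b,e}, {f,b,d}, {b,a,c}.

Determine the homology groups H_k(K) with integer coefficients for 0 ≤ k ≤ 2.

H_0 = Z,  H_1 = Z,  H_2 = 0.

Fix the vertex order a < b < c < d < e < f and write every simplex with vertices in increasing order. Then dim K = 2 and the simplices of K are:

  0-simplices (6): a, b, c, d, e, f
  1-simplices (12): ab, ac, ad, ae, bc, bd, be, bf, cd, cf, de, df
  2-simplices (6): abc, abe, acd, bde, bdf, cdf

so the chain groups are C_0 ≅ Z^6, C_1 ≅ Z^12, C_2 ≅ Z^6.

The boundary map ∂_1: C_1 → C_0 is given by ∂[p,q] = [q] − [p].
The 6×12 boundary matrix has rank 5 and Smith normal form diag(1,1,1,1,1).

Boundary ∂_2: C_2 → C_1 sends each 2-simplex [p,q,r] to [q,r] − [p,r] + [p,q]. For instance
  ∂bdf = df − bf + bd,
  ∂bde = de − be + bd.
The 12×6 boundary matrix has rank 6 and Smith normal form diag(1,1,1,1,1,1).

From H_k ≅ ker(∂_k) / im(∂_{k+1}) we obtain:

  H_0: rank C_0 − rank ∂_1 = 6 − 5 = 1, and the invariant factors of ∂_1 are all 1, so H_0 = Z.
  H_1: rank ker ∂_1 − rank ∂_2 = (12 − 5) − 6 = 1, and the invariant factors of ∂_2 are all 1, so H_1 = Z.
  H_2: rank ker ∂_2 − rank ∂_3 = (6 − 6) − 0 = 0, and there is no ∂_3, so H_2 = 0.

(K is a triangulation of the cylinder S^1 x I.)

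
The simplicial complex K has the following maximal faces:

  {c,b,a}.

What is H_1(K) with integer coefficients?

Order the vertices as a < b < c. Listing each simplex with vertices in this order, K has dimension 2 with simplices:

  0-simplices (3): a, b, c
  1-simplices (3): ab, ac, bc
  2-simplices (1): abc

so the chain groups are C_0 ≅ Z^3, C_1 ≅ Z^3, C_2 ≅ Z^1.

The boundary map ∂_1: C_1 → C_0 maps an edge to its endpoints' difference, ∂[p,q] = q − p.
The 3×3 boundary matrix has rank 2 and Smith normal form diag(1,1).

Boundary ∂_2: C_2 → C_1 maps a triangle to the signed sum of its edges. For instance
  ∂abc = bc − ac + ab.
This gives a 3×1 integer matrix of rank 1; reducing to Smith normal form yields diagonal entries (1).

Reading off H_k = ker ∂_k / im ∂_{k+1}:

  H_1: rank ker ∂_1 − rank ∂_2 = (3 − 2) − 1 = 0, and the invariant factors of ∂_2 are all 1, so H_1 ≅ 0.

(K is a triangulation of the 2-simplex.)

H_1 ≅ 0.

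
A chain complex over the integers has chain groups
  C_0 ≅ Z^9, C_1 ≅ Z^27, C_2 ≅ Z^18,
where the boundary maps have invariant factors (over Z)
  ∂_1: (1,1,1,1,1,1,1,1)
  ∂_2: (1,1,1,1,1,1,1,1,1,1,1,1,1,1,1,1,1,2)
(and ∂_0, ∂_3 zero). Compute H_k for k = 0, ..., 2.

H_0: b_0 = 9 − 0 − 8 = 1; torsion from ∂_1 factors > 1: none. So H_0 = Z.
H_1: b_1 = 27 − 8 − 18 = 1; torsion from ∂_2 factors > 1: [2]. So H_1 = Z ⊕ Z/2.
H_2: b_2 = 18 − 18 − 0 = 0; torsion from ∂_3 factors > 1: none. So H_2 = 0.

H_0 = Z,  H_1 = Z ⊕ Z/2,  H_2 = 0.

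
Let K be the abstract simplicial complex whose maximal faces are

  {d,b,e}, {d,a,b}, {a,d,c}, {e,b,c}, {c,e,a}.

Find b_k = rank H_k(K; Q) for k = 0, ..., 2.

b_0 = 1, b_1 = 1, b_2 = 0.

Fix the vertex order a < b < c < d < e and write every simplex with vertices in increasing order. Then dim K = 2 and the simplices of K are:

  0-simplices (5): a, b, c, d, e
  1-simplices (10): ab, ac, ad, ae, bc, bd, be, cd, ce, de
  2-simplices (5): abd, acd, ace, bce, bde

Hence C_0 ≅ Z^5, C_1 ≅ Z^10, C_2 ≅ Z^5.

∂_1: C_1 → C_0 maps an edge to its endpoints' difference, ∂[p,q] = q − p.
This gives a 5×10 integer matrix of rank 4; reducing to Smith normal form yields diagonal entries (1,1,1,1).

∂_2: C_2 → C_1 acts by ∂[p,q,r] = [q,r] − [p,r] + [p,q]. For instance
  ∂ace = ce − ae + ac,
  ∂bce = ce − be + bc.
The 10×5 boundary matrix has rank 5 and Smith normal form diag(1,1,1,1,1).

Now H_k = ker ∂_k / im ∂_{k+1}, so:

  H_0: rank C_0 − rank ∂_1 = 5 − 4 = 1, and the invariant factors of ∂_1 are all 1, so H_0 = Z.
  H_1: rank ker ∂_1 − rank ∂_2 = (10 − 4) − 5 = 1, and the invariant factors of ∂_2 are all 1, so H_1 = Z.
  H_2: rank ker ∂_2 − rank ∂_3 = (5 − 5) − 0 = 0, and there is no ∂_3, so H_2 = 0.

(K is a triangulation of the Möbius band.)

Hence the Betti numbers are b_0 = 1, b_1 = 1, b_2 = 0.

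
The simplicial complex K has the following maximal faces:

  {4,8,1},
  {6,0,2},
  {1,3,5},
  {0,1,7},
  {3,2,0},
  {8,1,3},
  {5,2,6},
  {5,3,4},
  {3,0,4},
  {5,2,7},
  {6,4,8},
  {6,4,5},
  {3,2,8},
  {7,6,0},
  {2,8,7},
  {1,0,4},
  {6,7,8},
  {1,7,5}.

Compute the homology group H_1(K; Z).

We work with the vertex ordering 0 < 1 < 2 < 3 < 4 < 5 < 6 < 7 < 8. The simplices of K, each written with vertices in increasing order, are:

  0-simplices (9): [0], [1], [2], [3], [4], [5], [6], [7], [8]
  1-simplices (27): (27 of them)
  2-simplices (18): [0,1,4], [0,1,7], [0,2,3], [0,2,6], [0,3,4], [0,6,7], [1,3,5], [1,3,8], [1,4,8], [1,5,7], [2,3,8], [2,5,6], [2,5,7], [2,7,8], [3,4,5], [4,5,6], [4,6,8], [6,7,8]

so the chain groups are C_0 ≅ Z^9, C_1 ≅ Z^27, C_2 ≅ Z^18.

∂_1: C_1 → C_0 sends each edge [p,q] (with p < q) to q − p. For instance
  ∂[0,3] = [3] − [0].
The resulting 9×27 matrix has rank 8, and its Smith normal form has invariant factors (1,1,1,1,1,1,1,1).

Boundary ∂_2: C_2 → C_1 maps a triangle to the signed sum of its edges. For instance
  ∂[6,7,8] = [7,8] − [6,8] + [6,7],
  ∂[1,5,7] = [5,7] − [1,7] + [1,5].
The 27×18 boundary matrix has rank 18 and Smith normal form diag(1,1,1,1,1,1,1,1,1,1,1,1,1,1,1,1,1,2).

Now H_k = ker ∂_k / im ∂_{k+1}, so:

  H_1: rank ker ∂_1 − rank ∂_2 = (27 − 8) − 18 = 1, and ∂_2 has invariant factor 2 > 1, so H_1 ≅ Z ⊕ Z_2.

H_1 ≅ Z ⊕ Z_2.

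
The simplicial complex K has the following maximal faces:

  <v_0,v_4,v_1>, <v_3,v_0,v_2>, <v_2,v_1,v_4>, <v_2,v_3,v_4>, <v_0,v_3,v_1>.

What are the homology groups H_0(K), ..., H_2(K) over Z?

Take the total order v_0 < v_1 < v_2 < v_3 < v_4 on the vertex set. Then K (dimension 2) consists of the simplices:

  0-simplices (5): [v_0], [v_1], [v_2], [v_3], [v_4]
  1-simplices (10): [v_0,v_1], [v_0,v_2], [v_0,v_3], [v_0,v_4], [v_1,v_2], [v_1,v_3], [v_1,v_4], [v_2,v_3], [v_2,v_4], [v_3,v_4]
  2-simplices (5): [v_0,v_1,v_3], [v_0,v_1,v_4], [v_0,v_2,v_3], [v_1,v_2,v_4], [v_2,v_3,v_4]

Hence C_0 ≅ Z^5, C_1 ≅ Z^10, C_2 ≅ Z^5.

Boundary ∂_1: C_1 → C_0 sends each edge [p,q] (with p < q) to q − p.
The resulting 5×10 matrix has rank 4, and its Smith normal form has invariant factors (1,1,1,1).

The boundary map ∂_2: C_2 → C_1 acts by ∂[p,q,r] = [q,r] − [p,r] + [p,q]. For instance
  ∂[v_2,v_3,v_4] = [v_3,v_4] − [v_2,v_4] + [v_2,v_3],
  ∂[v_0,v_1,v_4] = [v_1,v_4] − [v_0,v_4] + [v_0,v_1].
This gives a 10×5 integer matrix of rank 5; reducing to Smith normal form yields diagonal entries (1,1,1,1,1).

Computing H_k = (kernel of ∂_k) / (image of ∂_{k+1}):

  H_0: rank C_0 − rank ∂_1 = 5 − 4 = 1, and the invariant factors of ∂_1 are all 1, so H_0 ≅ Z.
  H_1: rank ker ∂_1 − rank ∂_2 = (10 − 4) − 5 = 1, and the invariant factors of ∂_2 are all 1, so H_1 ≅ Z.
  H_2: rank ker ∂_2 − rank ∂_3 = (5 − 5) − 0 = 0, and there is no ∂_3, so H_2 ≅ 0.

As a check, the Euler characteristic is 5 − 10 + 5 = 0, which agrees with 1 − 1 + 0 = 0.

H_0 ≅ Z,  H_1 ≅ Z,  H_2 = 0.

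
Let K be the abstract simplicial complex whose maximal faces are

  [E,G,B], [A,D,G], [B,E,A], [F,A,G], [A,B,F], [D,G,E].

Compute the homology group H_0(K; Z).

Fix the vertex order A < B < D < E < F < G and write every simplex with vertices in increasing order. Then dim K = 2 and the simplices of K are:

  0-simplices (6): A, B, D, E, F, G
  1-simplices (12): AB, AD, AE, AF, AG, BE, BF, BG, DE, DG, EG, FG
  2-simplices (6): ABE, ABF, ADG, AFG, BEG, DEG

giving chain groups C_0 ≅ Z^6, C_1 ≅ Z^12, C_2 ≅ Z^6.

The boundary map ∂_1: C_1 → C_0 sends each edge [p,q] (with p < q) to q − p. For instance
  ∂AD = D − A.
As a 6×12 matrix over Z this has rank 5, with invariant factors (1,1,1,1,1).

Boundary ∂_2: C_2 → C_1 sends each 2-simplex [p,q,r] to [q,r] − [p,r] + [p,q]. For instance
  ∂DEG = EG − DG + DE,
  ∂ABF = BF − AF + AB.
The 12×6 boundary matrix has rank 6 and Smith normal form diag(1,1,1,1,1,1).

Computing H_k = (kernel of ∂_k) / (image of ∂_{k+1}):

  H_0: rank C_0 − rank ∂_1 = 6 − 5 = 1, and the invariant factors of ∂_1 are all 1, so H_0 ≅ Z.

H_0 = Z.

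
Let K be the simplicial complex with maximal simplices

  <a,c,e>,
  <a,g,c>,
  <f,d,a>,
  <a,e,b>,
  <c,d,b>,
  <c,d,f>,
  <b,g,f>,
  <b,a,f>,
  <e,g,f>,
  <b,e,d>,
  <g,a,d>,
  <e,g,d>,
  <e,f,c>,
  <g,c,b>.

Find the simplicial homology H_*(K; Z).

We work with the vertex ordering a < b < c < d < e < f < g. The simplices of K, each written with vertices in increasing order, are:

  0-simplices (7): a, b, c, d, e, f, g
  1-simplices (21): ab, ac, ad, ae, af, ag, bc, bd, be, bf, bg, cd, ce, cf, cg, de, df, dg, ef, eg, fg
  2-simplices (14): abe, abf, ace, acg, adf, adg, bcd, bcg, bde, bfg, cdf, cef, deg, efg

so the chain groups are C_0 ≅ Z^7, C_1 ≅ Z^21, C_2 ≅ Z^14.

Boundary ∂_1: C_1 → C_0 is given by ∂[p,q] = [q] − [p].
As a 7×21 matrix over Z this has rank 6, with invariant factors (1,1,1,1,1,1).

∂_2: C_2 → C_1 sends each 2-simplex [p,q,r] to [q,r] − [p,r] + [p,q]. For instance
  ∂deg = eg − dg + de,
  ∂bfg = fg − bg + bf.
The 21×14 boundary matrix has rank 13 and Smith normal form diag(1,1,1,1,1,1,1,1,1,1,1,1,1).

Computing H_k = (kernel of ∂_k) / (image of ∂_{k+1}):

  H_0: rank C_0 − rank ∂_1 = 7 − 6 = 1, and the invariant factors of ∂_1 are all 1, so H_0 = Z.
  H_1: rank ker ∂_1 − rank ∂_2 = (21 − 6) − 13 = 2, and the invariant factors of ∂_2 are all 1, so H_1 = Z^2.
  H_2: rank ker ∂_2 − rank ∂_3 = (14 − 13) − 0 = 1, and there is no ∂_3, so H_2 = Z.

As a check, the Euler characteristic is 7 − 21 + 14 = 0, which agrees with 1 − 2 + 1 = 0.

H_0 = Z,  H_1 = Z^2,  H_2 = Z.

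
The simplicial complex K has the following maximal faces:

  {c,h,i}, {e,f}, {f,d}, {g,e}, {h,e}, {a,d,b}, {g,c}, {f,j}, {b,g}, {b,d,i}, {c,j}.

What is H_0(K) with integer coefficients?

Take the total order a < b < c < d < e < f < g < h < i < j on the vertex set. Then K (dimension 2) consists of the simplices:

  0-simplices (10): a, b, c, d, e, f, g, h, i, j
  1-simplices (16): ab, ad, bd, bg, bi, cg, ch, ci, cj, df, di, ef, eg, eh, fj, hi
  2-simplices (3): abd, bdi, chi

Hence C_0 ≅ Z^10, C_1 ≅ Z^16, C_2 ≅ Z^3.

The boundary map ∂_1: C_1 → C_0 sends each edge [p,q] (with p < q) to q − p. For instance
  ∂cj = j − c.
As a 10×16 matrix over Z this has rank 9, with invariant factors (1,1,1,1,1,1,1,1,1).

Boundary ∂_2: C_2 → C_1 maps a triangle to the signed sum of its edges. For instance
  ∂abd = bd − ad + ab,
  ∂bdi = di − bi + bd.
The 16×3 boundary matrix has rank 3 and Smith normal form diag(1,1,1).

Reading off H_k = ker ∂_k / im ∂_{k+1}:

  H_0: rank C_0 − rank ∂_1 = 10 − 9 = 1, and the invariant factors of ∂_1 are all 1, so H_0 ≅ Z.

H_0 = Z.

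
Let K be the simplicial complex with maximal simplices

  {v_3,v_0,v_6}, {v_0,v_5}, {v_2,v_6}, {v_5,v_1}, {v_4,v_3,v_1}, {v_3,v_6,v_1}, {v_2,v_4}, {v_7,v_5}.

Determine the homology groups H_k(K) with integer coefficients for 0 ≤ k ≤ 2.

Fix the vertex order v_0 < v_1 < v_2 < v_3 < v_4 < v_5 < v_6 < v_7 and write every simplex with vertices in increasing order. Then dim K = 2 and the simplices of K are:

  0-simplices (8): [v_0], [v_1], [v_2], [v_3], [v_4], [v_5], [v_6], [v_7]
  1-simplices (12): [v_0,v_3], [v_0,v_5], [v_0,v_6], [v_1,v_3], [v_1,v_4], [v_1,v_5], [v_1,v_6], [v_2,v_4], [v_2,v_6], [v_3,v_4], [v_3,v_6], [v_5,v_7]
  2-simplices (3): [v_0,v_3,v_6], [v_1,v_3,v_4], [v_1,v_3,v_6]

so the chain groups are C_0 ≅ Z^8, C_1 ≅ Z^12, C_2 ≅ Z^3.

Boundary ∂_1: C_1 → C_0 maps an edge to its endpoints' difference, ∂[p,q] = q − p.
The resulting 8×12 matrix has rank 7, and its Smith normal form has invariant factors (1,1,1,1,1,1,1).

∂_2: C_2 → C_1 acts by ∂[p,q,r] = [q,r] − [p,r] + [p,q]. For instance
  ∂[v_0,v_3,v_6] = [v_3,v_6] − [v_0,v_6] + [v_0,v_3],
  ∂[v_1,v_3,v_6] = [v_3,v_6] − [v_1,v_6] + [v_1,v_3].
The resulting 12×3 matrix has rank 3, and its Smith normal form has invariant factors (1,1,1).

From H_k ≅ ker(∂_k) / im(∂_{k+1}) we obtain:

  H_0: rank C_0 − rank ∂_1 = 8 − 7 = 1, and the invariant factors of ∂_1 are all 1, so H_0 ≅ Z.
  H_1: rank ker ∂_1 − rank ∂_2 = (12 − 7) − 3 = 2, and the invariant factors of ∂_2 are all 1, so H_1 ≅ Z^2.
  H_2: rank ker ∂_2 − rank ∂_3 = (3 − 3) − 0 = 0, and there is no ∂_3, so H_2 ≅ 0.

H_0 ≅ Z,  H_1 ≅ Z^2,  H_2 = 0.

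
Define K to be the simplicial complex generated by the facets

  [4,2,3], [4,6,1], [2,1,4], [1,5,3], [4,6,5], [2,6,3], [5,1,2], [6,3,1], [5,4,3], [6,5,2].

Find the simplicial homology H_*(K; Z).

H_0 ≅ Z,  H_1 ≅ Z/2Z,  H_2 = 0.

Fix the vertex order 1 < 2 < 3 < 4 < 5 < 6 and write every simplex with vertices in increasing order. Then dim K = 2 and the simplices of K are:

  0-simplices (6): [1], [2], [3], [4], [5], [6]
  1-simplices (15): [1,2], [1,3], [1,4], [1,5], [1,6], [2,3], [2,4], [2,5], [2,6], [3,4], [3,5], [3,6], [4,5], [4,6], [5,6]
  2-simplices (10): [1,2,4], [1,2,5], [1,3,5], [1,3,6], [1,4,6], [2,3,4], [2,3,6], [2,5,6], [3,4,5], [4,5,6]

Hence C_0 ≅ Z^6, C_1 ≅ Z^15, C_2 ≅ Z^10.

∂_1: C_1 → C_0 maps an edge to its endpoints' difference, ∂[p,q] = q − p. For instance
  ∂[2,6] = [6] − [2].
This gives a 6×15 integer matrix of rank 5; reducing to Smith normal form yields diagonal entries (1,1,1,1,1).

∂_2: C_2 → C_1 maps a triangle to the signed sum of its edges. For instance
  ∂[3,4,5] = [4,5] − [3,5] + [3,4],
  ∂[4,5,6] = [5,6] − [4,6] + [4,5].
As a 15×10 matrix over Z this has rank 10, with invariant factors (1,1,1,1,1,1,1,1,1,2).

From H_k ≅ ker(∂_k) / im(∂_{k+1}) we obtain:

  H_0: rank C_0 − rank ∂_1 = 6 − 5 = 1, and the invariant factors of ∂_1 are all 1, so H_0 = Z.
  H_1: rank ker ∂_1 − rank ∂_2 = (15 − 5) − 10 = 0, and ∂_2 has invariant factor 2 > 1, so H_1 = Z/2Z.
  H_2: rank ker ∂_2 − rank ∂_3 = (10 − 10) − 0 = 0, and there is no ∂_3, so H_2 = 0.

(K is a triangulation of the real projective plane RP^2.)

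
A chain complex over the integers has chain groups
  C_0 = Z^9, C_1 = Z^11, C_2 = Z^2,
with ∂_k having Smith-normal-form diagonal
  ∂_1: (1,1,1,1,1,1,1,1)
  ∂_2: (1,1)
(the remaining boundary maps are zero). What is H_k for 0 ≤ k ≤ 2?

H_0 = Z,  H_1 = Z,  H_2 = 0.

H_0: b_0 = 9 − 0 − 8 = 1; torsion from ∂_1 factors > 1: none. So H_0 = Z.
H_1: b_1 = 11 − 8 − 2 = 1; torsion from ∂_2 factors > 1: none. So H_1 = Z.
H_2: b_2 = 2 − 2 − 0 = 0; torsion from ∂_3 factors > 1: none. So H_2 = 0.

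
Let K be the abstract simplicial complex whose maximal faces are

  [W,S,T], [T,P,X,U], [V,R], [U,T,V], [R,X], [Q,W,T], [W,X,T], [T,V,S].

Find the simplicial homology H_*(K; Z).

Order the vertices as P < Q < R < S < T < U < V < W < X. Listing each simplex with vertices in this order, K has dimension 3 with simplices:

  0-simplices (9): P, Q, R, S, T, U, V, W, X
  1-simplices (17): PT, PU, PX, QT, QW, RV, RX, ST, SV, SW, TU, TV, TW, TX, UV, UX, WX
  2-simplices (9): PTU, PTX, PUX, QTW, STV, STW, TUV, TUX, TWX
  3-simplices (1): PTUX

giving chain groups C_0 ≅ Z^9, C_1 ≅ Z^17, C_2 ≅ Z^9, C_3 ≅ Z^1.

Boundary ∂_1: C_1 → C_0 sends each edge [p,q] (with p < q) to q − p.
The 9×17 boundary matrix has rank 8 and Smith normal form diag(1,1,1,1,1,1,1,1).

The boundary map ∂_2: C_2 → C_1 sends each 2-simplex [p,q,r] to [q,r] − [p,r] + [p,q]. For instance
  ∂PTX = TX − PX + PT,
  ∂QTW = TW − QW + QT.
The 17×9 boundary matrix has rank 8 and Smith normal form diag(1,1,1,1,1,1,1,1).

∂_3: C_3 → C_2 sends each 3-simplex σ to the alternating sum Σ_i (−1)^i (σ with its i-th vertex removed). For instance
  ∂PTUX = TUX − PUX + PTX − PTU.
This gives a 9×1 integer matrix of rank 1; reducing to Smith normal form yields diagonal entries (1).

Reading off H_k = ker ∂_k / im ∂_{k+1}:

  H_0: rank C_0 − rank ∂_1 = 9 − 8 = 1, and the invariant factors of ∂_1 are all 1, so H_0 = Z.
  H_1: rank ker ∂_1 − rank ∂_2 = (17 − 8) − 8 = 1, and the invariant factors of ∂_2 are all 1, so H_1 = Z.
  H_2: rank ker ∂_2 − rank ∂_3 = (9 − 8) − 1 = 0, and the invariant factors of ∂_3 are all 1, so H_2 = 0.
  H_3: rank ker ∂_3 − rank ∂_4 = (1 − 1) − 0 = 0, and there is no ∂_4, so H_3 = 0.

H_0 ≅ Z,  H_1 ≅ Z,  H_2 = 0,  H_3 = 0.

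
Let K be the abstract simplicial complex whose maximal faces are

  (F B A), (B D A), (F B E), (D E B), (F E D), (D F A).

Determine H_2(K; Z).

H_2 = Z.

Take the total order A < B < D < E < F on the vertex set. Then K (dimension 2) consists of the simplices:

  0-simplices (5): A, B, D, E, F
  1-simplices (9): AB, AD, AF, BD, BE, BF, DE, DF, EF
  2-simplices (6): ABD, ABF, ADF, BDE, BEF, DEF

giving chain groups C_0 ≅ Z^5, C_1 ≅ Z^9, C_2 ≅ Z^6.

Boundary ∂_1: C_1 → C_0 maps an edge to its endpoints' difference, ∂[p,q] = q − p.
This gives a 5×9 integer matrix of rank 4; reducing to Smith normal form yields diagonal entries (1,1,1,1).

∂_2: C_2 → C_1 maps a triangle to the signed sum of its edges. For instance
  ∂BEF = EF − BF + BE,
  ∂BDE = DE − BE + BD.
The resulting 9×6 matrix has rank 5, and its Smith normal form has invariant factors (1,1,1,1,1).

Now H_k = ker ∂_k / im ∂_{k+1}, so:

  H_2: rank ker ∂_2 − rank ∂_3 = (6 − 5) − 0 = 1, and there is no ∂_3, so H_2 = Z.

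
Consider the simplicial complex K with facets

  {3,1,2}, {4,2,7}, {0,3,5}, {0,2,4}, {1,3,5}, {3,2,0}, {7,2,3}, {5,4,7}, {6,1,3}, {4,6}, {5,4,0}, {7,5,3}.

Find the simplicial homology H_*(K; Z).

We work with the vertex ordering 0 < 1 < 2 < 3 < 4 < 5 < 6 < 7. The simplices of K, each written with vertices in increasing order, are:

  0-simplices (8): [0], [1], [2], [3], [4], [5], [6], [7]
  1-simplices (18): [0,2], [0,3], [0,4], [0,5], [1,2], [1,3], [1,5], [1,6], [2,3], [2,4], [2,7], [3,5], [3,6], [3,7], [4,5], [4,6], [4,7], [5,7]
  2-simplices (11): [0,2,3], [0,2,4], [0,3,5], [0,4,5], [1,2,3], [1,3,5], [1,3,6], [2,3,7], [2,4,7], [3,5,7], [4,5,7]

giving chain groups C_0 ≅ Z^8, C_1 ≅ Z^18, C_2 ≅ Z^11.

∂_1: C_1 → C_0 sends each edge [p,q] (with p < q) to q − p. For instance
  ∂[4,6] = [6] − [4].
As a 8×18 matrix over Z this has rank 7, with invariant factors (1,1,1,1,1,1,1).

Boundary ∂_2: C_2 → C_1 acts by ∂[p,q,r] = [q,r] − [p,r] + [p,q]. For instance
  ∂[0,2,4] = [2,4] − [0,4] + [0,2],
  ∂[4,5,7] = [5,7] − [4,7] + [4,5].
The 18×11 boundary matrix has rank 10 and Smith normal form diag(1,1,1,1,1,1,1,1,1,1).

From H_k ≅ ker(∂_k) / im(∂_{k+1}) we obtain:

  H_0: rank C_0 − rank ∂_1 = 8 − 7 = 1, and the invariant factors of ∂_1 are all 1, so H_0 = Z.
  H_1: rank ker ∂_1 − rank ∂_2 = (18 − 7) − 10 = 1, and the invariant factors of ∂_2 are all 1, so H_1 = Z.
  H_2: rank ker ∂_2 − rank ∂_3 = (11 − 10) − 0 = 1, and there is no ∂_3, so H_2 = Z.

H_0 = Z,  H_1 = Z,  H_2 = Z.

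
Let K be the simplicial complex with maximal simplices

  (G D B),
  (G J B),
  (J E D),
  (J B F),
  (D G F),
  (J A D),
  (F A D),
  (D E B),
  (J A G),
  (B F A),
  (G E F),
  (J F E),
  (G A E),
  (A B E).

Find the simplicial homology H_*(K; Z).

H_0 ≅ Z,  H_1 ≅ Z^2,  H_2 ≅ Z.

We work with the vertex ordering A < B < D < E < F < G < J. The simplices of K, each written with vertices in increasing order, are:

  0-simplices (7): A, B, D, E, F, G, J
  1-simplices (21): AB, AD, AE, AF, AG, AJ, BD, BE, BF, BG, BJ, DE, DF, DG, DJ, EF, EG, EJ, FG, FJ, GJ
  2-simplices (14): ABE, ABF, ADF, ADJ, AEG, AGJ, BDE, BDG, BFJ, BGJ, DEJ, DFG, EFG, EFJ

giving chain groups C_0 ≅ Z^7, C_1 ≅ Z^21, C_2 ≅ Z^14.

∂_1: C_1 → C_0 is given by ∂[p,q] = [q] − [p].
This gives a 7×21 integer matrix of rank 6; reducing to Smith normal form yields diagonal entries (1,1,1,1,1,1).

The boundary map ∂_2: C_2 → C_1 sends each 2-simplex [p,q,r] to [q,r] − [p,r] + [p,q]. For instance
  ∂ADJ = DJ − AJ + AD,
  ∂EFJ = FJ − EJ + EF.
As a 21×14 matrix over Z this has rank 13, with invariant factors (1,1,1,1,1,1,1,1,1,1,1,1,1).

Computing H_k = (kernel of ∂_k) / (image of ∂_{k+1}):

  H_0: rank C_0 − rank ∂_1 = 7 − 6 = 1, and the invariant factors of ∂_1 are all 1, so H_0 ≅ Z.
  H_1: rank ker ∂_1 − rank ∂_2 = (21 − 6) − 13 = 2, and the invariant factors of ∂_2 are all 1, so H_1 ≅ Z^2.
  H_2: rank ker ∂_2 − rank ∂_3 = (14 − 13) − 0 = 1, and there is no ∂_3, so H_2 ≅ Z.

As a check, the Euler characteristic is 7 − 21 + 14 = 0, which agrees with 1 − 2 + 1 = 0.
(K is a triangulation of the torus T^2.)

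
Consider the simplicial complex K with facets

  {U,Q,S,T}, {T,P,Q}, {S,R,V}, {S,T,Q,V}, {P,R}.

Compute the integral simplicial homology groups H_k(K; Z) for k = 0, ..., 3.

H_0 = Z,  H_1 = Z,  H_2 = 0,  H_3 = 0.

Take the total order P < Q < R < S < T < U < V on the vertex set. Then K (dimension 3) consists of the simplices:

  0-simplices (7): P, Q, R, S, T, U, V
  1-simplices (14): PQ, PR, PT, QS, QT, QU, QV, RS, RV, ST, SU, SV, TU, TV
  2-simplices (9): PQT, QST, QSU, QSV, QTU, QTV, RSV, STU, STV
  3-simplices (2): QSTU, QSTV

Hence C_0 ≅ Z^7, C_1 ≅ Z^14, C_2 ≅ Z^9, C_3 ≅ Z^2.

Boundary ∂_1: C_1 → C_0 maps an edge to its endpoints' difference, ∂[p,q] = q − p. For instance
  ∂QV = V − Q.
The 7×14 boundary matrix has rank 6 and Smith normal form diag(1,1,1,1,1,1).

Boundary ∂_2: C_2 → C_1 sends each 2-simplex [p,q,r] to [q,r] − [p,r] + [p,q]. For instance
  ∂QST = ST − QT + QS,
  ∂PQT = QT − PT + PQ.
This gives a 14×9 integer matrix of rank 7; reducing to Smith normal form yields diagonal entries (1,1,1,1,1,1,1).

∂_3: C_3 → C_2 sends each 3-simplex σ to the alternating sum Σ_i (−1)^i (σ with its i-th vertex removed). For instance
  ∂QSTU = STU − QTU + QSU − QST,
  ∂QSTV = STV − QTV + QSV − QST.
The 9×2 boundary matrix has rank 2 and Smith normal form diag(1,1).

Reading off H_k = ker ∂_k / im ∂_{k+1}:

  H_0: rank C_0 − rank ∂_1 = 7 − 6 = 1, and the invariant factors of ∂_1 are all 1, so H_0 ≅ Z.
  H_1: rank ker ∂_1 − rank ∂_2 = (14 − 6) − 7 = 1, and the invariant factors of ∂_2 are all 1, so H_1 ≅ Z.
  H_2: rank ker ∂_2 − rank ∂_3 = (9 − 7) − 2 = 0, and the invariant factors of ∂_3 are all 1, so H_2 ≅ 0.
  H_3: rank ker ∂_3 − rank ∂_4 = (2 − 2) − 0 = 0, and there is no ∂_4, so H_3 ≅ 0.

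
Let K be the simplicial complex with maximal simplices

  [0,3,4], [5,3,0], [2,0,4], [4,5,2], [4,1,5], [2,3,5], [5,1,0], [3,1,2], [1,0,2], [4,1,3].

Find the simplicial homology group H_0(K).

Fix the vertex order 0 < 1 < 2 < 3 < 4 < 5 and write every simplex with vertices in increasing order. Then dim K = 2 and the simplices of K are:

  0-simplices (6): [0], [1], [2], [3], [4], [5]
  1-simplices (15): [0,1], [0,2], [0,3], [0,4], [0,5], [1,2], [1,3], [1,4], [1,5], [2,3], [2,4], [2,5], [3,4], [3,5], [4,5]
  2-simplices (10): [0,1,2], [0,1,5], [0,2,4], [0,3,4], [0,3,5], [1,2,3], [1,3,4], [1,4,5], [2,3,5], [2,4,5]

giving chain groups C_0 ≅ Z^6, C_1 ≅ Z^15, C_2 ≅ Z^10.

The boundary map ∂_1: C_1 → C_0 is given by ∂[p,q] = [q] − [p]. For instance
  ∂[3,5] = [5] − [3].
As a 6×15 matrix over Z this has rank 5, with invariant factors (1,1,1,1,1).

The boundary map ∂_2: C_2 → C_1 sends each 2-simplex [p,q,r] to [q,r] − [p,r] + [p,q]. For instance
  ∂[1,2,3] = [2,3] − [1,3] + [1,2],
  ∂[1,3,4] = [3,4] − [1,4] + [1,3].
The 15×10 boundary matrix has rank 10 and Smith normal form diag(1,1,1,1,1,1,1,1,1,2).

Now H_k = ker ∂_k / im ∂_{k+1}, so:

  H_0: rank C_0 − rank ∂_1 = 6 − 5 = 1, and the invariant factors of ∂_1 are all 1, so H_0 = Z.

(K is a triangulation of the real projective plane RP^2.)

H_0 = Z.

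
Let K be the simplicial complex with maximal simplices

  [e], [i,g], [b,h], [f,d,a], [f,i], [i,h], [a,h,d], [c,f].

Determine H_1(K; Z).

Take the total order a < b < c < d < e < f < g < h < i on the vertex set. Then K (dimension 2) consists of the simplices:

  0-simplices (9): a, b, c, d, e, f, g, h, i
  1-simplices (10): ad, af, ah, bh, cf, df, dh, fi, gi, hi
  2-simplices (2): adf, adh

so the chain groups are C_0 ≅ Z^9, C_1 ≅ Z^10, C_2 ≅ Z^2.

Boundary ∂_1: C_1 → C_0 maps an edge to its endpoints' difference, ∂[p,q] = q − p.
This gives a 9×10 integer matrix of rank 7; reducing to Smith normal form yields diagonal entries (1,1,1,1,1,1,1).

The boundary map ∂_2: C_2 → C_1 acts by ∂[p,q,r] = [q,r] − [p,r] + [p,q]. For instance
  ∂adh = dh − ah + ad,
  ∂adf = df − af + ad.
This gives a 10×2 integer matrix of rank 2; reducing to Smith normal form yields diagonal entries (1,1).

From H_k ≅ ker(∂_k) / im(∂_{k+1}) we obtain:

  H_1: rank ker ∂_1 − rank ∂_2 = (10 − 7) − 2 = 1, and the invariant factors of ∂_2 are all 1, so H_1 = Z.

H_1 = Z.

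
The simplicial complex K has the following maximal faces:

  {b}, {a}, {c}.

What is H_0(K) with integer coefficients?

Order the vertices as a < b < c. Listing each simplex with vertices in this order, K has dimension 0 with simplices:

  0-simplices (3): a, b, c

Hence C_0 ≅ Z^3.

From H_k ≅ ker(∂_k) / im(∂_{k+1}) we obtain:

  H_0: rank C_0 − rank ∂_1 = 3 − 0 = 3, and there is no ∂_1, so H_0 = Z^3.

(K is a triangulation of a set of 3 points.)

H_0 ≅ Z^3.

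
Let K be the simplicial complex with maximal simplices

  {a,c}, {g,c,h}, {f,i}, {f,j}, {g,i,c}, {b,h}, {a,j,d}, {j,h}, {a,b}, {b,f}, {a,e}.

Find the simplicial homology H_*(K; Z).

H_0 ≅ Z,  H_1 ≅ Z^4,  H_2 = 0.

Order the vertices as a < b < c < d < e < f < g < h < i < j. Listing each simplex with vertices in this order, K has dimension 2 with simplices:

  0-simplices (10): a, b, c, d, e, f, g, h, i, j
  1-simplices (16): ab, ac, ad, ae, aj, bf, bh, cg, ch, ci, dj, fi, fj, gh, gi, hj
  2-simplices (3): adj, cgh, cgi

so the chain groups are C_0 ≅ Z^10, C_1 ≅ Z^16, C_2 ≅ Z^3.

Boundary ∂_1: C_1 → C_0 sends each edge [p,q] (with p < q) to q − p. For instance
  ∂ab = b − a.
The resulting 10×16 matrix has rank 9, and its Smith normal form has invariant factors (1,1,1,1,1,1,1,1,1).

The boundary map ∂_2: C_2 → C_1 sends each 2-simplex [p,q,r] to [q,r] − [p,r] + [p,q]. For instance
  ∂cgh = gh − ch + cg,
  ∂adj = dj − aj + ad.
The 16×3 boundary matrix has rank 3 and Smith normal form diag(1,1,1).

Now H_k = ker ∂_k / im ∂_{k+1}, so:

  H_0: rank C_0 − rank ∂_1 = 10 − 9 = 1, and the invariant factors of ∂_1 are all 1, so H_0 ≅ Z.
  H_1: rank ker ∂_1 − rank ∂_2 = (16 − 9) − 3 = 4, and the invariant factors of ∂_2 are all 1, so H_1 ≅ Z^4.
  H_2: rank ker ∂_2 − rank ∂_3 = (3 − 3) − 0 = 0, and there is no ∂_3, so H_2 ≅ 0.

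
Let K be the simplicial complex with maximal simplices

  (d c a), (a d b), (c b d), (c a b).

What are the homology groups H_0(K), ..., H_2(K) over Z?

We work with the vertex ordering a < b < c < d. The simplices of K, each written with vertices in increasing order, are:

  0-simplices (4): a, b, c, d
  1-simplices (6): ab, ac, ad, bc, bd, cd
  2-simplices (4): abc, abd, acd, bcd

giving chain groups C_0 ≅ Z^4, C_1 ≅ Z^6, C_2 ≅ Z^4.

Boundary ∂_1: C_1 → C_0 maps an edge to its endpoints' difference, ∂[p,q] = q − p. For instance
  ∂cd = d − c.
The 4×6 boundary matrix has rank 3 and Smith normal form diag(1,1,1).

∂_2: C_2 → C_1 maps a triangle to the signed sum of its edges. For instance
  ∂abc = bc − ac + ab,
  ∂acd = cd − ad + ac.
The resulting 6×4 matrix has rank 3, and its Smith normal form has invariant factors (1,1,1).

Now H_k = ker ∂_k / im ∂_{k+1}, so:

  H_0: rank C_0 − rank ∂_1 = 4 − 3 = 1, and the invariant factors of ∂_1 are all 1, so H_0 ≅ Z.
  H_1: rank ker ∂_1 − rank ∂_2 = (6 − 3) − 3 = 0, and the invariant factors of ∂_2 are all 1, so H_1 ≅ 0.
  H_2: rank ker ∂_2 − rank ∂_3 = (4 − 3) − 0 = 1, and there is no ∂_3, so H_2 ≅ Z.

H_0 = Z,  H_1 = 0,  H_2 = Z.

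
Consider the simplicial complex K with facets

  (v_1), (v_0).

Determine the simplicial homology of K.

Take the total order v_0 < v_1 on the vertex set. Then K (dimension 0) consists of the simplices:

  0-simplices (2): [v_0], [v_1]

so the chain groups are C_0 ≅ Z^2.

From H_k ≅ ker(∂_k) / im(∂_{k+1}) we obtain:

  H_0: rank C_0 − rank ∂_1 = 2 − 0 = 2, and there is no ∂_1, so H_0 = Z^2.

H_0 ≅ Z^2.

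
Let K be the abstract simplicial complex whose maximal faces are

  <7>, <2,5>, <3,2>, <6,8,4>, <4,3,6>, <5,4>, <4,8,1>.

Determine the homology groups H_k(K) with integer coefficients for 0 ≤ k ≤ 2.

Fix the vertex order 1 < 2 < 3 < 4 < 5 < 6 < 7 < 8 and write every simplex with vertices in increasing order. Then dim K = 2 and the simplices of K are:

  0-simplices (8): [1], [2], [3], [4], [5], [6], [7], [8]
  1-simplices (10): [1,4], [1,8], [2,3], [2,5], [3,4], [3,6], [4,5], [4,6], [4,8], [6,8]
  2-simplices (3): [1,4,8], [3,4,6], [4,6,8]

Hence C_0 ≅ Z^8, C_1 ≅ Z^10, C_2 ≅ Z^3.

Boundary ∂_1: C_1 → C_0 sends each edge [p,q] (with p < q) to q − p. For instance
  ∂[2,5] = [5] − [2].
As a 8×10 matrix over Z this has rank 6, with invariant factors (1,1,1,1,1,1).

The boundary map ∂_2: C_2 → C_1 acts by ∂[p,q,r] = [q,r] − [p,r] + [p,q]. For instance
  ∂[1,4,8] = [4,8] − [1,8] + [1,4],
  ∂[3,4,6] = [4,6] − [3,6] + [3,4].
This gives a 10×3 integer matrix of rank 3; reducing to Smith normal form yields diagonal entries (1,1,1).

Computing H_k = (kernel of ∂_k) / (image of ∂_{k+1}):

  H_0: rank C_0 − rank ∂_1 = 8 − 6 = 2, and the invariant factors of ∂_1 are all 1, so H_0 = Z^2.
  H_1: rank ker ∂_1 − rank ∂_2 = (10 − 6) − 3 = 1, and the invariant factors of ∂_2 are all 1, so H_1 = Z.
  H_2: rank ker ∂_2 − rank ∂_3 = (3 − 3) − 0 = 0, and there is no ∂_3, so H_2 = 0.

H_0 ≅ Z^2,  H_1 ≅ Z,  H_2 = 0.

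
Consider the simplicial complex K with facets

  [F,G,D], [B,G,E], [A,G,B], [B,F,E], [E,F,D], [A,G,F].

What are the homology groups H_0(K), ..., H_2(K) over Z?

Order the vertices as A < B < D < E < F < G. Listing each simplex with vertices in this order, K has dimension 2 with simplices:

  0-simplices (6): A, B, D, E, F, G
  1-simplices (12): AB, AF, AG, BE, BF, BG, DE, DF, DG, EF, EG, FG
  2-simplices (6): ABG, AFG, BEF, BEG, DEF, DFG

giving chain groups C_0 ≅ Z^6, C_1 ≅ Z^12, C_2 ≅ Z^6.

∂_1: C_1 → C_0 is given by ∂[p,q] = [q] − [p]. For instance
  ∂EG = G − E.
The 6×12 boundary matrix has rank 5 and Smith normal form diag(1,1,1,1,1).

Boundary ∂_2: C_2 → C_1 acts by ∂[p,q,r] = [q,r] − [p,r] + [p,q]. For instance
  ∂BEF = EF − BF + BE,
  ∂DFG = FG − DG + DF.
The resulting 12×6 matrix has rank 6, and its Smith normal form has invariant factors (1,1,1,1,1,1).

Reading off H_k = ker ∂_k / im ∂_{k+1}:

  H_0: rank C_0 − rank ∂_1 = 6 − 5 = 1, and the invariant factors of ∂_1 are all 1, so H_0 ≅ Z.
  H_1: rank ker ∂_1 − rank ∂_2 = (12 − 5) − 6 = 1, and the invariant factors of ∂_2 are all 1, so H_1 ≅ Z.
  H_2: rank ker ∂_2 − rank ∂_3 = (6 − 6) − 0 = 0, and there is no ∂_3, so H_2 ≅ 0.

H_0 ≅ Z,  H_1 ≅ Z,  H_2 = 0.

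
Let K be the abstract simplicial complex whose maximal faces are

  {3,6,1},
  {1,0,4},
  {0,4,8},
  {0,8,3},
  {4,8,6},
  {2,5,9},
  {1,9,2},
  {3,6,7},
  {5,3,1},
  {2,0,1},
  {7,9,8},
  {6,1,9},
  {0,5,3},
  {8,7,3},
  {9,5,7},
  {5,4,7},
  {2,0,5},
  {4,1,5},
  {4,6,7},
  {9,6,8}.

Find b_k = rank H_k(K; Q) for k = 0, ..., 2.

b_0 = 1, b_1 = 1, b_2 = 0.

We work with the vertex ordering 0 < 1 < 2 < 3 < 4 < 5 < 6 < 7 < 8 < 9. The simplices of K, each written with vertices in increasing order, are:

  0-simplices (10): [0], [1], [2], [3], [4], [5], [6], [7], [8], [9]
  1-simplices (30): (30 of them)
  2-simplices (20): (20 of them)

so the chain groups are C_0 ≅ Z^10, C_1 ≅ Z^30, C_2 ≅ Z^20.

Boundary ∂_1: C_1 → C_0 maps an edge to its endpoints' difference, ∂[p,q] = q − p.
This gives a 10×30 integer matrix of rank 9; reducing to Smith normal form yields diagonal entries (1,1,1,1,1,1,1,1,1).

Boundary ∂_2: C_2 → C_1 sends each 2-simplex [p,q,r] to [q,r] − [p,r] + [p,q]. For instance
  ∂[3,7,8] = [7,8] − [3,8] + [3,7],
  ∂[3,6,7] = [6,7] − [3,7] + [3,6].
The 30×20 boundary matrix has rank 20 and Smith normal form diag(1,1,1,1,1,1,1,1,1,1,1,1,1,1,1,1,1,1,1,2).

From H_k ≅ ker(∂_k) / im(∂_{k+1}) we obtain:

  H_0: rank C_0 − rank ∂_1 = 10 − 9 = 1, and the invariant factors of ∂_1 are all 1, so H_0 = Z.
  H_1: rank ker ∂_1 − rank ∂_2 = (30 − 9) − 20 = 1, and ∂_2 has invariant factor 2 > 1, so H_1 = Z × Z/2.
  H_2: rank ker ∂_2 − rank ∂_3 = (20 − 20) − 0 = 0, and there is no ∂_3, so H_2 = 0.

Hence the Betti numbers are b_0 = 1, b_1 = 1, b_2 = 0.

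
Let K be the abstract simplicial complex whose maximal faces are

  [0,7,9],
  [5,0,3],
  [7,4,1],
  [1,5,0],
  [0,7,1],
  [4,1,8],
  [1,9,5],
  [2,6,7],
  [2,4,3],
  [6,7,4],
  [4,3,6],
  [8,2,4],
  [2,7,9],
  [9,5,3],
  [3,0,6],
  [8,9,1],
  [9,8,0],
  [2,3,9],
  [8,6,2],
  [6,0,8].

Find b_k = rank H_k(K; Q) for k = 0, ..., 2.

b_0 = 1, b_1 = 1, b_2 = 0.

Take the total order 0 < 1 < 2 < 3 < 4 < 5 < 6 < 7 < 8 < 9 on the vertex set. Then K (dimension 2) consists of the simplices:

  0-simplices (10): [0], [1], [2], [3], [4], [5], [6], [7], [8], [9]
  1-simplices (30): (30 of them)
  2-simplices (20): (20 of them)

giving chain groups C_0 ≅ Z^10, C_1 ≅ Z^30, C_2 ≅ Z^20.

The boundary map ∂_1: C_1 → C_0 sends each edge [p,q] (with p < q) to q − p. For instance
  ∂[5,9] = [9] − [5].
The resulting 10×30 matrix has rank 9, and its Smith normal form has invariant factors (1,1,1,1,1,1,1,1,1).

The boundary map ∂_2: C_2 → C_1 maps a triangle to the signed sum of its edges. For instance
  ∂[2,3,4] = [3,4] − [2,4] + [2,3],
  ∂[3,5,9] = [5,9] − [3,9] + [3,5].
The 30×20 boundary matrix has rank 20 and Smith normal form diag(1,1,1,1,1,1,1,1,1,1,1,1,1,1,1,1,1,1,1,2).

Now H_k = ker ∂_k / im ∂_{k+1}, so:

  H_0: rank C_0 − rank ∂_1 = 10 − 9 = 1, and the invariant factors of ∂_1 are all 1, so H_0 = Z.
  H_1: rank ker ∂_1 − rank ∂_2 = (30 − 9) − 20 = 1, and ∂_2 has invariant factor 2 > 1, so H_1 = Z ⊕ Z/2.
  H_2: rank ker ∂_2 − rank ∂_3 = (20 − 20) − 0 = 0, and there is no ∂_3, so H_2 = 0.

(K is a triangulation of the Klein bottle.)

Hence the Betti numbers are b_0 = 1, b_1 = 1, b_2 = 0.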